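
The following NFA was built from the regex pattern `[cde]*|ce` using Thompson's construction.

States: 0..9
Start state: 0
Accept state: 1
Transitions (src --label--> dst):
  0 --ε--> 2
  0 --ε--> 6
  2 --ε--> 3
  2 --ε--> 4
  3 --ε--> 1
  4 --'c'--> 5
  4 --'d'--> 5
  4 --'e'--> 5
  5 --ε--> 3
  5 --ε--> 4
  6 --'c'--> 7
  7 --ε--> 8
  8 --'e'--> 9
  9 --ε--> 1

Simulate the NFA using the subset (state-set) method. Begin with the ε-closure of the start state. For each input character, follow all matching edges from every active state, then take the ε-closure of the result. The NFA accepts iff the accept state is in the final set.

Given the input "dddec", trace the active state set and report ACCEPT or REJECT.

S₀ = ε-closure({0}) = {0,1,2,3,4,6}
'd' @ 1: {1,3,4,5}  ✓accept
'd' @ 2: {1,3,4,5}  ✓accept
'd' @ 3: {1,3,4,5}  ✓accept
'e' @ 4: {1,3,4,5}  ✓accept
'c' @ 5: {1,3,4,5}  ✓accept
final: {1,3,4,5}; accept 1 in set

Answer: ACCEPT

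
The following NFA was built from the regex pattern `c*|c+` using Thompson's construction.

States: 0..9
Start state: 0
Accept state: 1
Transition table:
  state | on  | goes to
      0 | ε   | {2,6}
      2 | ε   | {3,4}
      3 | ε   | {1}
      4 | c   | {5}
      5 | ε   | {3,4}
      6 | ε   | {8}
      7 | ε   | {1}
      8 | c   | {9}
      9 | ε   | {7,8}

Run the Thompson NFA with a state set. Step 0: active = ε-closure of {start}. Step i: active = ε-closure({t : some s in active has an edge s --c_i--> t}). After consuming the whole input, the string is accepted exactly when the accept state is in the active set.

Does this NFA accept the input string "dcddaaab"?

start: ε-closure({0}) = {0,1,2,3,4,6,8}
'd' @ 1: {}  — state set empty
rest 'cddaaab' ignored (set empty)
final: {}; accept 1 not in set

Answer: REJECT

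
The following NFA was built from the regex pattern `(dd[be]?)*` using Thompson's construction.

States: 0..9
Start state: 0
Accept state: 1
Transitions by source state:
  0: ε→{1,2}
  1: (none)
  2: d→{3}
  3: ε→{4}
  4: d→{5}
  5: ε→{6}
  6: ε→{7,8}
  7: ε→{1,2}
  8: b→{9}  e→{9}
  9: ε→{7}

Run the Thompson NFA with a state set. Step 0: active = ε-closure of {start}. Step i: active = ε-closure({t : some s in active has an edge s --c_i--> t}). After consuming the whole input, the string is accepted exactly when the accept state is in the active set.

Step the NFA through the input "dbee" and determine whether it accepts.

Answer: REJECT

Steps:
initial (ε-close {0}): {0,1,2}
'd' @ 1: {3,4}
'b' @ 2: {}  — dead — no transitions
rest 'ee' ignored (set empty)
after full input: {}  (accept=1 not in)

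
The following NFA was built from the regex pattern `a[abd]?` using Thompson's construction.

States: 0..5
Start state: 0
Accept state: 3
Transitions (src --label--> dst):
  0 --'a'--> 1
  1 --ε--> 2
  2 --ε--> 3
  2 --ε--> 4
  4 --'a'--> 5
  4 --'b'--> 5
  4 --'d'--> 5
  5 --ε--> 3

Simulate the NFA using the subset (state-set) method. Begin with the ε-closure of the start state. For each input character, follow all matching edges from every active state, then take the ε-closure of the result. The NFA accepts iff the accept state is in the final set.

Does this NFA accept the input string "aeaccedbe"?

S₀ = ε-closure({0}) = {0}
'a' @ 1: {1,2,3,4}  [accepting]
'e' @ 2: {}  — no active states
rest 'accedbe' ignored (set empty)
after full input: {}  (accept=3 not in)

Answer: REJECT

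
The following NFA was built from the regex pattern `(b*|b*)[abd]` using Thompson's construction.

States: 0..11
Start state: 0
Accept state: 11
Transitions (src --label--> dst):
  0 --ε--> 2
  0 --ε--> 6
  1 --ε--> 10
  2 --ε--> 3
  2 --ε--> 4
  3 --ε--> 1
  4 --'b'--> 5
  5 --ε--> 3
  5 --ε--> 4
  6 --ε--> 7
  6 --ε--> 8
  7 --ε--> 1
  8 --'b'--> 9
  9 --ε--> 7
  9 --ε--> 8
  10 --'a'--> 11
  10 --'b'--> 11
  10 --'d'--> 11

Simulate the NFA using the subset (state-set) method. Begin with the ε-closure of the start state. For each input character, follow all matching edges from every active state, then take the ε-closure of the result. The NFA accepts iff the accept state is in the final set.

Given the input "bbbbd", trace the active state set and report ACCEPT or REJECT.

start: ε-closure({0}) = {0,1,2,3,4,6,7,8,10}
'b' @ 1: {1,3,4,5,7,8,9,10,11}  ✓accept
'b' @ 2: {1,3,4,5,7,8,9,10,11}  ✓accept
'b' @ 3: {1,3,4,5,7,8,9,10,11}  ✓accept
'b' @ 4: {1,3,4,5,7,8,9,10,11}  ✓accept
'd' @ 5: {11}  ✓accept
final: {11}; accept 11 in set

Answer: ACCEPT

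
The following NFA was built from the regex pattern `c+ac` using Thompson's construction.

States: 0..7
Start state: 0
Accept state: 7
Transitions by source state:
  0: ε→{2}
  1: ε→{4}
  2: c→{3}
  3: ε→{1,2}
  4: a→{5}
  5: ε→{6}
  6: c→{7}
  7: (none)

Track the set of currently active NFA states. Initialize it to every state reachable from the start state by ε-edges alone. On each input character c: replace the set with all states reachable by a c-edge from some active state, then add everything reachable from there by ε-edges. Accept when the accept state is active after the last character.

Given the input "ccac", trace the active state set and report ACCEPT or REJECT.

S₀ = ε-closure({0}) = {0,2}
'c' @ 1: {1,2,3,4}
'c' @ 2: {1,2,3,4}
'a' @ 3: {5,6}
'c' @ 4: {7}  ✓accept
final: {7}; accept 7 in set

Answer: ACCEPT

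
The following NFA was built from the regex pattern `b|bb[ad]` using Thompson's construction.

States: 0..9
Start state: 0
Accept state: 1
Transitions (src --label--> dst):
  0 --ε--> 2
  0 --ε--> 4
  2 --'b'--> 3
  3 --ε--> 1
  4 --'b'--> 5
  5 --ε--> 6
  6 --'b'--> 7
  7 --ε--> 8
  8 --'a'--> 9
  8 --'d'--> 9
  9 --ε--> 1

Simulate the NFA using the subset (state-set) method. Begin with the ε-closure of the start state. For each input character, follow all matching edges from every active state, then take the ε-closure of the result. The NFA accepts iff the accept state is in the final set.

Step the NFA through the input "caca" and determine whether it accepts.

start: ε-closure({0}) = {0,2,4}
'c' @ 1: {}  — dead — no transitions
rest 'aca' ignored (set empty)
final: {}; accept 1 not in set

Answer: REJECT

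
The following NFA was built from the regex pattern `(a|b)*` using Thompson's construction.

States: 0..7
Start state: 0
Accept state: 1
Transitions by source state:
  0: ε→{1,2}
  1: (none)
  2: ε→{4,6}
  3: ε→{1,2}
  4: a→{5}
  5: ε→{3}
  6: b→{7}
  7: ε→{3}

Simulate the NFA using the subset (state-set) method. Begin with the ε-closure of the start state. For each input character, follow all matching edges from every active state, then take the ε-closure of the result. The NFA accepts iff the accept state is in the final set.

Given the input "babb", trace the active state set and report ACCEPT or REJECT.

Answer: ACCEPT

Steps:
initial (ε-close {0}): {0,1,2,4,6}
'b' @ 1: {1,2,3,4,6,7}  [accepting]
'a' @ 2: {1,2,3,4,5,6}  [accepting]
'b' @ 3: {1,2,3,4,6,7}  [accepting]
'b' @ 4: {1,2,3,4,6,7}  [accepting]
final: {1,2,3,4,6,7}; accept 1 in set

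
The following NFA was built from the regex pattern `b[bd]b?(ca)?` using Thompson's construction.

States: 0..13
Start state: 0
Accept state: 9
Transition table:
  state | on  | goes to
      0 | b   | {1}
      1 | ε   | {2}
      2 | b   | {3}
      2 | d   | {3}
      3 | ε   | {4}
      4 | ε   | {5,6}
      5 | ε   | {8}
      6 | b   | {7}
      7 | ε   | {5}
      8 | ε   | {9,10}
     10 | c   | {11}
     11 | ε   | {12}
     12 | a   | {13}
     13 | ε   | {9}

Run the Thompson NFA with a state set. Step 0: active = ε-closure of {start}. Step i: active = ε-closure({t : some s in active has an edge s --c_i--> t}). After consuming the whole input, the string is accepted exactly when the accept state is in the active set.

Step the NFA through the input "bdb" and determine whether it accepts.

Answer: ACCEPT

Steps:
start: ε-closure({0}) = {0}
'b' @ 1: {1,2}
'd' @ 2: {3,4,5,6,8,9,10}  [accepting]
'b' @ 3: {5,7,8,9,10}  [accepting]
after full input: {5,7,8,9,10}  (accept=9 in)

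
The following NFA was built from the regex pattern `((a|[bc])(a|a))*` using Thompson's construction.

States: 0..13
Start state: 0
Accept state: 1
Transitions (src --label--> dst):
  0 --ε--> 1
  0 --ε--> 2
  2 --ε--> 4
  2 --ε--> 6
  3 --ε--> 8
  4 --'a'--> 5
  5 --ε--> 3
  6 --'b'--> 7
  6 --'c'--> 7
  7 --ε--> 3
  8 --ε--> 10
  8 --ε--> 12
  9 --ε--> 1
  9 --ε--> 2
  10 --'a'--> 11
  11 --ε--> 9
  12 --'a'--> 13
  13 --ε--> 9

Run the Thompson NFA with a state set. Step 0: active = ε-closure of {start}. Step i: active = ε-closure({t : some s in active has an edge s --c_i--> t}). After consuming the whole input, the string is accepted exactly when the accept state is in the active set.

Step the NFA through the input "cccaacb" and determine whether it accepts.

Answer: REJECT

Derivation:
initial (ε-close {0}): {0,1,2,4,6}
'c' @ 1: {3,7,8,10,12}
'c' @ 2: {}  — dead — no transitions
rest 'caacb' ignored (set empty)
after full input: {}  (accept=1 not in)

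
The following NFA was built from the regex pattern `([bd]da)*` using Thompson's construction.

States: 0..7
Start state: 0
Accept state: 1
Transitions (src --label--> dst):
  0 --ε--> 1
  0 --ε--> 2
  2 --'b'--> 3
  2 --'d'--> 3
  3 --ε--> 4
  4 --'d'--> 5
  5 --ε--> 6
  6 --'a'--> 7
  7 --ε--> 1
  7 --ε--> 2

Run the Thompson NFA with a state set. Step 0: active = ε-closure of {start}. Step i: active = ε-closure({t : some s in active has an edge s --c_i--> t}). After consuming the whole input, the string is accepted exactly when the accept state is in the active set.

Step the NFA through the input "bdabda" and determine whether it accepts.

Answer: ACCEPT

Derivation:
start: ε-closure({0}) = {0,1,2}
'b' @ 1: {3,4}
'd' @ 2: {5,6}
'a' @ 3: {1,2,7}  ✓accept
'b' @ 4: {3,4}
'd' @ 5: {5,6}
'a' @ 6: {1,2,7}  ✓accept
final: {1,2,7}; accept 1 in set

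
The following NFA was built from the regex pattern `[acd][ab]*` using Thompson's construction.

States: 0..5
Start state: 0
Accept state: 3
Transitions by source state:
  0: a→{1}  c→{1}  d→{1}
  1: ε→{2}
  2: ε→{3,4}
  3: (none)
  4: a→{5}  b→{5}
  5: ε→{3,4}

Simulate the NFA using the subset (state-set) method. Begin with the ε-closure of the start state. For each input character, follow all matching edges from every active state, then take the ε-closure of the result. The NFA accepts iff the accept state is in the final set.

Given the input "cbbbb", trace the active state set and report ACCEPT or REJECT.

start: ε-closure({0}) = {0}
'c' @ 1: {1,2,3,4}  (accept∈set)
'b' @ 2: {3,4,5}  (accept∈set)
'b' @ 3: {3,4,5}  (accept∈set)
'b' @ 4: {3,4,5}  (accept∈set)
'b' @ 5: {3,4,5}  (accept∈set)
end set {3,4,5} — state 3 in

Answer: ACCEPT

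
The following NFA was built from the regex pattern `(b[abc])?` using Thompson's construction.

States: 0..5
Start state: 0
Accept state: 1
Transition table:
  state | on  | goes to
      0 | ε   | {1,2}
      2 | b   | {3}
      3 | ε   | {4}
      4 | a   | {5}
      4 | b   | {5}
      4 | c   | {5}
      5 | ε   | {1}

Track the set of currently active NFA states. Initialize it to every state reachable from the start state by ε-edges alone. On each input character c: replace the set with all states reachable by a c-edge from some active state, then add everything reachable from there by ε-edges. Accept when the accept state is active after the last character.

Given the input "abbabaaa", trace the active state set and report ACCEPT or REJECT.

Answer: REJECT

Trace:
S₀ = ε-closure({0}) = {0,1,2}
'a' @ 1: {}  — dead — no transitions
rest 'bbabaaa' ignored (set empty)
final: {}; accept 1 not in set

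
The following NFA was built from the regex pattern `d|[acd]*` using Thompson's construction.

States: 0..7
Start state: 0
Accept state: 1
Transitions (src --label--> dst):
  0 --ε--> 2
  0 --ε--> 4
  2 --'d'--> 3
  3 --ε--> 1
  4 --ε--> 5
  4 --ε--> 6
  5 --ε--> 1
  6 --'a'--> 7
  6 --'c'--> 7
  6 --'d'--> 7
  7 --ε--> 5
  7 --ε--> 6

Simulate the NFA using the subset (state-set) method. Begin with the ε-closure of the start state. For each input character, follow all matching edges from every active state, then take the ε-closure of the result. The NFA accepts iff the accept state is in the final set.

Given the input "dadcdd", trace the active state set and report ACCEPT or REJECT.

S₀ = ε-closure({0}) = {0,1,2,4,5,6}
'd' @ 1: {1,3,5,6,7}  (accept∈set)
'a' @ 2: {1,5,6,7}  (accept∈set)
'd' @ 3: {1,5,6,7}  (accept∈set)
'c' @ 4: {1,5,6,7}  (accept∈set)
'd' @ 5: {1,5,6,7}  (accept∈set)
'd' @ 6: {1,5,6,7}  (accept∈set)
after full input: {1,5,6,7}  (accept=1 in)

Answer: ACCEPT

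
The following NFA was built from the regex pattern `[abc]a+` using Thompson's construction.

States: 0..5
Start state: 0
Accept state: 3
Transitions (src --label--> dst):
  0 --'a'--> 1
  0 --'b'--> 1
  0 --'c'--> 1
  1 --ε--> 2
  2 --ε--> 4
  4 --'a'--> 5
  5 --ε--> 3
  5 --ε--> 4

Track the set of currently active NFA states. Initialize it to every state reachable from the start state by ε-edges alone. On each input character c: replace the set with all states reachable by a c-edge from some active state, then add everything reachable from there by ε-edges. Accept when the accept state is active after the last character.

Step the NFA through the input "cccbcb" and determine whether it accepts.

initial (ε-close {0}): {0}
'c' @ 1: {1,2,4}
'c' @ 2: {}  — dead — no transitions
rest 'cbcb' ignored (set empty)
after full input: {}  (accept=3 not in)

Answer: REJECT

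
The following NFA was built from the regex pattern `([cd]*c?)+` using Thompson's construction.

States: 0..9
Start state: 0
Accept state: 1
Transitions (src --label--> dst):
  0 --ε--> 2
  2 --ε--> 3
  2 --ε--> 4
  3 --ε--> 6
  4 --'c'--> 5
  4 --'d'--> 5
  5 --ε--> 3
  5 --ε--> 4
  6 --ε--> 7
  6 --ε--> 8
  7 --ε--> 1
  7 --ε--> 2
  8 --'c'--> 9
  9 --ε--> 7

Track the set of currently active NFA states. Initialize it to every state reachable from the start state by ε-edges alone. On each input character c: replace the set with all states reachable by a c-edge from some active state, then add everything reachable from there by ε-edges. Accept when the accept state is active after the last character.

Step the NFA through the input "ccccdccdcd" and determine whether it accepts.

Answer: ACCEPT

Trace:
start: ε-closure({0}) = {0,1,2,3,4,6,7,8}
'c' @ 1: {1,2,3,4,5,6,7,8,9}  (accept∈set)
'c' @ 2: {1,2,3,4,5,6,7,8,9}  (accept∈set)
'c' @ 3: {1,2,3,4,5,6,7,8,9}  (accept∈set)
'c' @ 4: {1,2,3,4,5,6,7,8,9}  (accept∈set)
'd' @ 5: {1,2,3,4,5,6,7,8}  (accept∈set)
'c' @ 6: {1,2,3,4,5,6,7,8,9}  (accept∈set)
'c' @ 7: {1,2,3,4,5,6,7,8,9}  (accept∈set)
'd' @ 8: {1,2,3,4,5,6,7,8}  (accept∈set)
'c' @ 9: {1,2,3,4,5,6,7,8,9}  (accept∈set)
'd' @ 10: {1,2,3,4,5,6,7,8}  (accept∈set)
after full input: {1,2,3,4,5,6,7,8}  (accept=1 in)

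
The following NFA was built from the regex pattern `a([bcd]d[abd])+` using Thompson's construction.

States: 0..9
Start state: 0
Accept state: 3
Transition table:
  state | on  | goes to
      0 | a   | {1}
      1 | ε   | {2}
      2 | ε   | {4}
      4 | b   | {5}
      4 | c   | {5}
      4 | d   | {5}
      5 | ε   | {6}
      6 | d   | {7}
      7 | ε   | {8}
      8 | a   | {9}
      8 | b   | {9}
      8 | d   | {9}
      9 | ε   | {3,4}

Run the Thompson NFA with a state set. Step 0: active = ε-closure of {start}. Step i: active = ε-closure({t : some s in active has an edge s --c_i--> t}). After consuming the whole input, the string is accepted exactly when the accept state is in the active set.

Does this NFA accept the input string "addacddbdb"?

Answer: ACCEPT

Trace:
start: ε-closure({0}) = {0}
'a' @ 1: {1,2,4}
'd' @ 2: {5,6}
'd' @ 3: {7,8}
'a' @ 4: {3,4,9}  ✓accept
'c' @ 5: {5,6}
'd' @ 6: {7,8}
'd' @ 7: {3,4,9}  ✓accept
'b' @ 8: {5,6}
'd' @ 9: {7,8}
'b' @ 10: {3,4,9}  ✓accept
end set {3,4,9} — state 3 in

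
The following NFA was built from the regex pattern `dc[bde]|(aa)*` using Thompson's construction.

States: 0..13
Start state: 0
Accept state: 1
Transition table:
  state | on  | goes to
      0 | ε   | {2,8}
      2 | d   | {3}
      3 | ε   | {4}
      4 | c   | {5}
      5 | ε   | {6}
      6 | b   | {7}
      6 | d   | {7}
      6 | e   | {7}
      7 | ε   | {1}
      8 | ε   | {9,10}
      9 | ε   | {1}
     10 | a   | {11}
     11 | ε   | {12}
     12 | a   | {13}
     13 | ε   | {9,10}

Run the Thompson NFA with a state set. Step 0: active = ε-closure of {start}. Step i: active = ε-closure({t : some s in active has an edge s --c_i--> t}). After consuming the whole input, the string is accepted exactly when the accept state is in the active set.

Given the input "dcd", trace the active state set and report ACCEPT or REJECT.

Answer: ACCEPT

Derivation:
initial (ε-close {0}): {0,1,2,8,9,10}
'd' @ 1: {3,4}
'c' @ 2: {5,6}
'd' @ 3: {1,7}  (accept∈set)
end set {1,7} — state 1 in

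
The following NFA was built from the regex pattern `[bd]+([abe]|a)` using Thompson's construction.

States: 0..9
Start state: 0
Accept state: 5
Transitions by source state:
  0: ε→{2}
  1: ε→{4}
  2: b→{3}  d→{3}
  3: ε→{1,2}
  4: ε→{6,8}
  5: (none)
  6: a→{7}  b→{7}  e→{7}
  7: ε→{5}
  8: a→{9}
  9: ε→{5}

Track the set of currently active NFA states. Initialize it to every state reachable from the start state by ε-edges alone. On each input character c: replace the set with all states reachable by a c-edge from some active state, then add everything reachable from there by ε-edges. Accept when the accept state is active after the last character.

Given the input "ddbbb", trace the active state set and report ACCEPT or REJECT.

Answer: ACCEPT

Steps:
start: ε-closure({0}) = {0,2}
'd' @ 1: {1,2,3,4,6,8}
'd' @ 2: {1,2,3,4,6,8}
'b' @ 3: {1,2,3,4,5,6,7,8}  (accept∈set)
'b' @ 4: {1,2,3,4,5,6,7,8}  (accept∈set)
'b' @ 5: {1,2,3,4,5,6,7,8}  (accept∈set)
end set {1,2,3,4,5,6,7,8} — state 5 in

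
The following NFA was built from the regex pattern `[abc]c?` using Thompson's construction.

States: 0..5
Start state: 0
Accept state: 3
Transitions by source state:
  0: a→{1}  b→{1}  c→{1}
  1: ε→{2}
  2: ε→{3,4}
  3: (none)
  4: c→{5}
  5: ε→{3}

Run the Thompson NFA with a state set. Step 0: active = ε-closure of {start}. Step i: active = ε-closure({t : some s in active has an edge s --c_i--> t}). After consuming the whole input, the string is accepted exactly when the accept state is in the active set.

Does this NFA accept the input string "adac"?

Answer: REJECT

Trace:
initial (ε-close {0}): {0}
'a' @ 1: {1,2,3,4}  ✓accept
'd' @ 2: {}  — no active states
rest 'ac' ignored (set empty)
end set {} — state 3 not in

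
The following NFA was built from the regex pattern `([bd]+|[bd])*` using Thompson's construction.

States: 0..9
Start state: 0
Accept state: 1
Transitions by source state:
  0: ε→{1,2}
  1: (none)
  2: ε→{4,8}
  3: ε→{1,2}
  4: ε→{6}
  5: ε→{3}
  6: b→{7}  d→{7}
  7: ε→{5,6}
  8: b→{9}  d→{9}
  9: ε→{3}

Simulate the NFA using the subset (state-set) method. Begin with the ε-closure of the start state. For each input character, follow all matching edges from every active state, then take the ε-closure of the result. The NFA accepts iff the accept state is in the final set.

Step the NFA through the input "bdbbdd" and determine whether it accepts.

initial (ε-close {0}): {0,1,2,4,6,8}
'b' @ 1: {1,2,3,4,5,6,7,8,9}  ✓accept
'd' @ 2: {1,2,3,4,5,6,7,8,9}  ✓accept
'b' @ 3: {1,2,3,4,5,6,7,8,9}  ✓accept
'b' @ 4: {1,2,3,4,5,6,7,8,9}  ✓accept
'd' @ 5: {1,2,3,4,5,6,7,8,9}  ✓accept
'd' @ 6: {1,2,3,4,5,6,7,8,9}  ✓accept
final: {1,2,3,4,5,6,7,8,9}; accept 1 in set

Answer: ACCEPT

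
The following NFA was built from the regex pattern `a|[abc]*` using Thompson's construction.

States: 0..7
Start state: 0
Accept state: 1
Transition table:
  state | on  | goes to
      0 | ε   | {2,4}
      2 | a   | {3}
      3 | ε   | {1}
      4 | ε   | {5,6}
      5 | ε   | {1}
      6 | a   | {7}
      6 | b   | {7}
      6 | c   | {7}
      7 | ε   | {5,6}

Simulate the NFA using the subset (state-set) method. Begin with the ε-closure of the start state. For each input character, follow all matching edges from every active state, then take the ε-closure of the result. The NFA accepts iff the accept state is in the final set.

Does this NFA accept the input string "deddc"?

Answer: REJECT

Steps:
start: ε-closure({0}) = {0,1,2,4,5,6}
'd' @ 1: {}  — dead — no transitions
rest 'eddc' ignored (set empty)
after full input: {}  (accept=1 not in)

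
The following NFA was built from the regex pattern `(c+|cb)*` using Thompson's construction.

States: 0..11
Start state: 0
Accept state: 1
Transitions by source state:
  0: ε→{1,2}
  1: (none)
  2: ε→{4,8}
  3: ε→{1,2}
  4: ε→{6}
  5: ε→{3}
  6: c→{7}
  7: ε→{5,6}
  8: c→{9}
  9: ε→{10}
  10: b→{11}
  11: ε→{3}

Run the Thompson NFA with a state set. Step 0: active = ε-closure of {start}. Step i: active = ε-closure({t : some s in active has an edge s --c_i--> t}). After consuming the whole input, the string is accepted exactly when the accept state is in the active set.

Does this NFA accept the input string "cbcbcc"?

S₀ = ε-closure({0}) = {0,1,2,4,6,8}
'c' @ 1: {1,2,3,4,5,6,7,8,9,10}  (accept∈set)
'b' @ 2: {1,2,3,4,6,8,11}  (accept∈set)
'c' @ 3: {1,2,3,4,5,6,7,8,9,10}  (accept∈set)
'b' @ 4: {1,2,3,4,6,8,11}  (accept∈set)
'c' @ 5: {1,2,3,4,5,6,7,8,9,10}  (accept∈set)
'c' @ 6: {1,2,3,4,5,6,7,8,9,10}  (accept∈set)
final: {1,2,3,4,5,6,7,8,9,10}; accept 1 in set

Answer: ACCEPT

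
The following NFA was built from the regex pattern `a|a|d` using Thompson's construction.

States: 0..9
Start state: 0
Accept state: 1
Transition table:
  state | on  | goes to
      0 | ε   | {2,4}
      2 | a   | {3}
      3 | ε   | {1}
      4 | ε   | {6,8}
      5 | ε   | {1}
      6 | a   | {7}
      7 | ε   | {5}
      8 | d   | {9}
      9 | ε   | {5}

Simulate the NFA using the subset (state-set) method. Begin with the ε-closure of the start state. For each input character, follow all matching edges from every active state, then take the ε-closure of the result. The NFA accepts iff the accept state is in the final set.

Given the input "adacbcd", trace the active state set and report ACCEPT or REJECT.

S₀ = ε-closure({0}) = {0,2,4,6,8}
'a' @ 1: {1,3,5,7}  ✓accept
'd' @ 2: {}  — dead — no transitions
rest 'acbcd' ignored (set empty)
after full input: {}  (accept=1 not in)

Answer: REJECT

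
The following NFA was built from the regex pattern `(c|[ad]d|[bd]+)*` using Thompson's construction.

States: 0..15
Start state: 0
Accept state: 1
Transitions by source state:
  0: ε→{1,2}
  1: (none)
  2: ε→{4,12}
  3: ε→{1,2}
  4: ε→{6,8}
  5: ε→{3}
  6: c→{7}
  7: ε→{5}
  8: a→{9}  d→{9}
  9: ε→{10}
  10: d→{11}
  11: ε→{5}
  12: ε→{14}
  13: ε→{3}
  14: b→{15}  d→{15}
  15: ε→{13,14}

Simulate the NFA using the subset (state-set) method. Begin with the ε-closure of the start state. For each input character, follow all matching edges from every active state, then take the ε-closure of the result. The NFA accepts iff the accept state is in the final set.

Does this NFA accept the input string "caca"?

Answer: REJECT

Derivation:
start: ε-closure({0}) = {0,1,2,4,6,8,12,14}
'c' @ 1: {1,2,3,4,5,6,7,8,12,14}  [accepting]
'a' @ 2: {9,10}
'c' @ 3: {}  — state set empty
rest 'a' ignored (set empty)
end set {} — state 1 not in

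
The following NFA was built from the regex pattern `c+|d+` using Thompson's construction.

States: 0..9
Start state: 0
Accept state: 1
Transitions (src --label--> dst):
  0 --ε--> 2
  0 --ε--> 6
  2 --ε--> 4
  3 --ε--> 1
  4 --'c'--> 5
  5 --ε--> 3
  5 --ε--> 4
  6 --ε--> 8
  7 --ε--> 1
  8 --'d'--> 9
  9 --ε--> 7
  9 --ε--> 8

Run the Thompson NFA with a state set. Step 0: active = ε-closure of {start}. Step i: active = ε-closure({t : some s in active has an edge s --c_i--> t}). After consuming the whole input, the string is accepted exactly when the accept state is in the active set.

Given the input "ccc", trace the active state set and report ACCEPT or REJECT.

Answer: ACCEPT

Steps:
start: ε-closure({0}) = {0,2,4,6,8}
'c' @ 1: {1,3,4,5}  ✓accept
'c' @ 2: {1,3,4,5}  ✓accept
'c' @ 3: {1,3,4,5}  ✓accept
after full input: {1,3,4,5}  (accept=1 in)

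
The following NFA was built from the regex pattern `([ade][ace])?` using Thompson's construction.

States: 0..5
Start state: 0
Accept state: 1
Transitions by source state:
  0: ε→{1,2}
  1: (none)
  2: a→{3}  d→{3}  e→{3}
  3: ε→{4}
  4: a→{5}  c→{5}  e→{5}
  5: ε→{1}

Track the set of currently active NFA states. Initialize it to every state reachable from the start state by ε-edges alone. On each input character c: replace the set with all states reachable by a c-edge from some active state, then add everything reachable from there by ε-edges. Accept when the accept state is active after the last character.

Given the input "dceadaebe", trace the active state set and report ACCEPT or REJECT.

Answer: REJECT

Derivation:
S₀ = ε-closure({0}) = {0,1,2}
'd' @ 1: {3,4}
'c' @ 2: {1,5}  [accepting]
'e' @ 3: {}  — state set empty
rest 'adaebe' ignored (set empty)
after full input: {}  (accept=1 not in)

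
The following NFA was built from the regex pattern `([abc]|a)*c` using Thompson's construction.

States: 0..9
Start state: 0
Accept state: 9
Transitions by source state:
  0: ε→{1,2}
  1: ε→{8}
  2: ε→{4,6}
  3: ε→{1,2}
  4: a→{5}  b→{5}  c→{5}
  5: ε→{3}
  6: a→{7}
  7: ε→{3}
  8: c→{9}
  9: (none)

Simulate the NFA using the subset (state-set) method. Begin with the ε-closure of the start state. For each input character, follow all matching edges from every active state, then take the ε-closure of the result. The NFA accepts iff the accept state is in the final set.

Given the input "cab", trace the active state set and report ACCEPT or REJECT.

Answer: REJECT

Trace:
start: ε-closure({0}) = {0,1,2,4,6,8}
'c' @ 1: {1,2,3,4,5,6,8,9}  ✓accept
'a' @ 2: {1,2,3,4,5,6,7,8}
'b' @ 3: {1,2,3,4,5,6,8}
end set {1,2,3,4,5,6,8} — state 9 not in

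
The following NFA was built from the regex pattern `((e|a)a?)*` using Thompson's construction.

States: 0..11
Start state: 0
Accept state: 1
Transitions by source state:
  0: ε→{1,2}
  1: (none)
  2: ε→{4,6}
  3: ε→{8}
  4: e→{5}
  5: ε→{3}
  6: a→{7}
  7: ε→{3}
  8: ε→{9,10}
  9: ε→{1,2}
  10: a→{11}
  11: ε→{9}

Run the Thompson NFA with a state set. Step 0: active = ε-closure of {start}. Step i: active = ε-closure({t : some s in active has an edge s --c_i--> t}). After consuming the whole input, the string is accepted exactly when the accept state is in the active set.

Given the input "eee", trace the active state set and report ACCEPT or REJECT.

initial (ε-close {0}): {0,1,2,4,6}
'e' @ 1: {1,2,3,4,5,6,8,9,10}  ✓accept
'e' @ 2: {1,2,3,4,5,6,8,9,10}  ✓accept
'e' @ 3: {1,2,3,4,5,6,8,9,10}  ✓accept
final: {1,2,3,4,5,6,8,9,10}; accept 1 in set

Answer: ACCEPT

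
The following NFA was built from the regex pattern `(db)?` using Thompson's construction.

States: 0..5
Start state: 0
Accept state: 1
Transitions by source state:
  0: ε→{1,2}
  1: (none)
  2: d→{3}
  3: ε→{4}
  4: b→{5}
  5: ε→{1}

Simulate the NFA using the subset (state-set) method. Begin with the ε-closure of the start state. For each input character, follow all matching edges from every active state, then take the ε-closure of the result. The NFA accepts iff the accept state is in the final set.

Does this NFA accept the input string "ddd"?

Answer: REJECT

Steps:
S₀ = ε-closure({0}) = {0,1,2}
'd' @ 1: {3,4}
'd' @ 2: {}  — no active states
rest 'd' ignored (set empty)
final: {}; accept 1 not in set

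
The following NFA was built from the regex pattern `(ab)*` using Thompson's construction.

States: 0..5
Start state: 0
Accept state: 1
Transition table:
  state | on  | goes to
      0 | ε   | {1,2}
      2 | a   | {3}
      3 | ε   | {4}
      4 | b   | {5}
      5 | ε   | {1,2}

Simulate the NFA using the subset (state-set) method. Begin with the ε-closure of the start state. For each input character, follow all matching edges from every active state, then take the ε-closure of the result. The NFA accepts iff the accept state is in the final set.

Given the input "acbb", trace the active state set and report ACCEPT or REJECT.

S₀ = ε-closure({0}) = {0,1,2}
'a' @ 1: {3,4}
'c' @ 2: {}  — state set empty
rest 'bb' ignored (set empty)
end set {} — state 1 not in

Answer: REJECT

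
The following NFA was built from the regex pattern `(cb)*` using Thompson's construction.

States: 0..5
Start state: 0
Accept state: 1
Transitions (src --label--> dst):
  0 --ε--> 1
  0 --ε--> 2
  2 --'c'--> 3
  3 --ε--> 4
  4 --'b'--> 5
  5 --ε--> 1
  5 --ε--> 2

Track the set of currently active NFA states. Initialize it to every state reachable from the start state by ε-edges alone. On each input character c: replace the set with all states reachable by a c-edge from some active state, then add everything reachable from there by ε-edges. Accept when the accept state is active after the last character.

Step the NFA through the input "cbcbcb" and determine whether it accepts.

Answer: ACCEPT

Trace:
S₀ = ε-closure({0}) = {0,1,2}
'c' @ 1: {3,4}
'b' @ 2: {1,2,5}  ✓accept
'c' @ 3: {3,4}
'b' @ 4: {1,2,5}  ✓accept
'c' @ 5: {3,4}
'b' @ 6: {1,2,5}  ✓accept
after full input: {1,2,5}  (accept=1 in)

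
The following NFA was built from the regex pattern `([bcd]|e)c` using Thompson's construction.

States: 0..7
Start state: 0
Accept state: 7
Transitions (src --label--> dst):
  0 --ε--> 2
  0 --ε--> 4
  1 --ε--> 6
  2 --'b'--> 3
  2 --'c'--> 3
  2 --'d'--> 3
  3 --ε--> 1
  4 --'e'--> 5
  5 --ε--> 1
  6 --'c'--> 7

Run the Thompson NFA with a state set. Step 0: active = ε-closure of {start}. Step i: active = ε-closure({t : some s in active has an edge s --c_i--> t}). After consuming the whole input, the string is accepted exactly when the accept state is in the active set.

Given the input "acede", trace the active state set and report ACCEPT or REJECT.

Answer: REJECT

Trace:
initial (ε-close {0}): {0,2,4}
'a' @ 1: {}  — state set empty
rest 'cede' ignored (set empty)
final: {}; accept 7 not in set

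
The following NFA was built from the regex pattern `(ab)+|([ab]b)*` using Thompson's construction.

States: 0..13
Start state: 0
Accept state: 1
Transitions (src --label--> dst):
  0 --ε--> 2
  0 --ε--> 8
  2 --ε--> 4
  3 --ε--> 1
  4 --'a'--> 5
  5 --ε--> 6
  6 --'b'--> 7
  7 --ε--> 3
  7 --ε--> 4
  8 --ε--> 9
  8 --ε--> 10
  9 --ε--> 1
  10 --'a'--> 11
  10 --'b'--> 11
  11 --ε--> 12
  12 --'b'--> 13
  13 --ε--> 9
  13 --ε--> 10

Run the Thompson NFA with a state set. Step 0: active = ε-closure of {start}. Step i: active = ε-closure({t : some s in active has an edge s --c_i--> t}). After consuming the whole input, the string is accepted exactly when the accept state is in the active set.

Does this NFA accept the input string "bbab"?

start: ε-closure({0}) = {0,1,2,4,8,9,10}
'b' @ 1: {11,12}
'b' @ 2: {1,9,10,13}  (accept∈set)
'a' @ 3: {11,12}
'b' @ 4: {1,9,10,13}  (accept∈set)
final: {1,9,10,13}; accept 1 in set

Answer: ACCEPT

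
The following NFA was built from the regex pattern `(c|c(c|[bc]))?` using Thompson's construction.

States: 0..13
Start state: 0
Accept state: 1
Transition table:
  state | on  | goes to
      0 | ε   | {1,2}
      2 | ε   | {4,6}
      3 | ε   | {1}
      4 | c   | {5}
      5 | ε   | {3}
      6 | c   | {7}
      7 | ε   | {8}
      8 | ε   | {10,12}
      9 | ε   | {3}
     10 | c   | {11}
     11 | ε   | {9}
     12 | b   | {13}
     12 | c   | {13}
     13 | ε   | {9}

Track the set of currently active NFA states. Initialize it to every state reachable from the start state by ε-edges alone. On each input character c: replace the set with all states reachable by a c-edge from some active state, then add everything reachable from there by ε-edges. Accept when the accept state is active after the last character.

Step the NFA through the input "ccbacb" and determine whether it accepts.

Answer: REJECT

Derivation:
initial (ε-close {0}): {0,1,2,4,6}
'c' @ 1: {1,3,5,7,8,10,12}  (accept∈set)
'c' @ 2: {1,3,9,11,13}  (accept∈set)
'b' @ 3: {}  — dead — no transitions
rest 'acb' ignored (set empty)
after full input: {}  (accept=1 not in)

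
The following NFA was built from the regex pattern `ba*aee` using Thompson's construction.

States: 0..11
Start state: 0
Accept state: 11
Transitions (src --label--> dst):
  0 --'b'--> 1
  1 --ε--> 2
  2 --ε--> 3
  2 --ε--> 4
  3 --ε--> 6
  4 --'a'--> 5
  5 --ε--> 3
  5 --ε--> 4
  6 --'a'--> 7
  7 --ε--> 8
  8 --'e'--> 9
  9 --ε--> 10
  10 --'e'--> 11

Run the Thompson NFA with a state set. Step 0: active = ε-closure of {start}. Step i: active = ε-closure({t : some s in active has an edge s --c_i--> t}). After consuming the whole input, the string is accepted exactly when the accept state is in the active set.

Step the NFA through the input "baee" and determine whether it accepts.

Answer: ACCEPT

Trace:
initial (ε-close {0}): {0}
'b' @ 1: {1,2,3,4,6}
'a' @ 2: {3,4,5,6,7,8}
'e' @ 3: {9,10}
'e' @ 4: {11}  [accepting]
after full input: {11}  (accept=11 in)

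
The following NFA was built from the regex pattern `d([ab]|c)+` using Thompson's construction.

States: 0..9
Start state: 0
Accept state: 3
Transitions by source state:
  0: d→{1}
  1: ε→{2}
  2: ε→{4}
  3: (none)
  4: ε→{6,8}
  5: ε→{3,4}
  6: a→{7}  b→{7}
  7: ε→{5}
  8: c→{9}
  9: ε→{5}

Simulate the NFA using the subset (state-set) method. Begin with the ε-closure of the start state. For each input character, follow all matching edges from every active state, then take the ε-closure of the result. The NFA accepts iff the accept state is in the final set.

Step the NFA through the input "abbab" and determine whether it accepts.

Answer: REJECT

Trace:
initial (ε-close {0}): {0}
'a' @ 1: {}  — no active states
rest 'bbab' ignored (set empty)
final: {}; accept 3 not in set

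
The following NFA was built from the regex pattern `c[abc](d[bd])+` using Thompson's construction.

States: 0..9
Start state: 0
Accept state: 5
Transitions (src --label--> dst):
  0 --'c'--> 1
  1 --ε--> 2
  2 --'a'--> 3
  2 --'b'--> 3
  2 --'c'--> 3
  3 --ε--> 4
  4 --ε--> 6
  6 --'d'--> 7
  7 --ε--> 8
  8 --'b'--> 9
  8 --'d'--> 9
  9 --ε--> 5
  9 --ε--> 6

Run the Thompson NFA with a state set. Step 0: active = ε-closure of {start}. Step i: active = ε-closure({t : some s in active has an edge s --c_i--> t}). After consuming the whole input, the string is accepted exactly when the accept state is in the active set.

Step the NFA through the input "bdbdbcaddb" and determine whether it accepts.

Answer: REJECT

Steps:
initial (ε-close {0}): {0}
'b' @ 1: {}  — no active states
rest 'dbdbcaddb' ignored (set empty)
end set {} — state 5 not in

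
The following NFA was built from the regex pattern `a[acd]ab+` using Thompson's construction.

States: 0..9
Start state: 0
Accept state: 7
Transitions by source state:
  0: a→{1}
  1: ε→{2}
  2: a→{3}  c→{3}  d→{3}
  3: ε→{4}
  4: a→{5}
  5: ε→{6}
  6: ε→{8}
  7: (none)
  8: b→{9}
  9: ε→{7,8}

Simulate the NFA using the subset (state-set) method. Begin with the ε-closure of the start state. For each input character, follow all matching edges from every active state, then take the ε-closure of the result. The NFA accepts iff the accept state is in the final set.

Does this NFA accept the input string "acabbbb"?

initial (ε-close {0}): {0}
'a' @ 1: {1,2}
'c' @ 2: {3,4}
'a' @ 3: {5,6,8}
'b' @ 4: {7,8,9}  (accept∈set)
'b' @ 5: {7,8,9}  (accept∈set)
'b' @ 6: {7,8,9}  (accept∈set)
'b' @ 7: {7,8,9}  (accept∈set)
after full input: {7,8,9}  (accept=7 in)

Answer: ACCEPT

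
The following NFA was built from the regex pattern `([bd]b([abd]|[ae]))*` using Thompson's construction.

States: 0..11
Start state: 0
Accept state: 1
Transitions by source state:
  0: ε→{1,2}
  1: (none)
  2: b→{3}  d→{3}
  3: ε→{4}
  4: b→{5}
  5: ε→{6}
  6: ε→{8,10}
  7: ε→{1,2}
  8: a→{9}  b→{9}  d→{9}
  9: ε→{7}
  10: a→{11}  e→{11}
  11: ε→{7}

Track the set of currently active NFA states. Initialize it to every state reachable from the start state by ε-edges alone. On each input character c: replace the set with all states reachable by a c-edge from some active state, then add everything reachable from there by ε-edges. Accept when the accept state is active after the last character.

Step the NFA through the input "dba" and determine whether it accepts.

Answer: ACCEPT

Trace:
start: ε-closure({0}) = {0,1,2}
'd' @ 1: {3,4}
'b' @ 2: {5,6,8,10}
'a' @ 3: {1,2,7,9,11}  [accepting]
final: {1,2,7,9,11}; accept 1 in set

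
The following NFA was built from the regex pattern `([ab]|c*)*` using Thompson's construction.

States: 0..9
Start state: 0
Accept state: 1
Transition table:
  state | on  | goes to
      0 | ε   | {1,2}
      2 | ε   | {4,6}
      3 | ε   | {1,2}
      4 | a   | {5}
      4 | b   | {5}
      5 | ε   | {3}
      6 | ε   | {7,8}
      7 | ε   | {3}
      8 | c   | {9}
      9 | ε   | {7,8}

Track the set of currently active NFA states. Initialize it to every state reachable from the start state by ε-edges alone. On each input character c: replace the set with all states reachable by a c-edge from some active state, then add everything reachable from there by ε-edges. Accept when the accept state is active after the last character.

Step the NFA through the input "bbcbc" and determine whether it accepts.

Answer: ACCEPT

Trace:
start: ε-closure({0}) = {0,1,2,3,4,6,7,8}
'b' @ 1: {1,2,3,4,5,6,7,8}  [accepting]
'b' @ 2: {1,2,3,4,5,6,7,8}  [accepting]
'c' @ 3: {1,2,3,4,6,7,8,9}  [accepting]
'b' @ 4: {1,2,3,4,5,6,7,8}  [accepting]
'c' @ 5: {1,2,3,4,6,7,8,9}  [accepting]
final: {1,2,3,4,6,7,8,9}; accept 1 in set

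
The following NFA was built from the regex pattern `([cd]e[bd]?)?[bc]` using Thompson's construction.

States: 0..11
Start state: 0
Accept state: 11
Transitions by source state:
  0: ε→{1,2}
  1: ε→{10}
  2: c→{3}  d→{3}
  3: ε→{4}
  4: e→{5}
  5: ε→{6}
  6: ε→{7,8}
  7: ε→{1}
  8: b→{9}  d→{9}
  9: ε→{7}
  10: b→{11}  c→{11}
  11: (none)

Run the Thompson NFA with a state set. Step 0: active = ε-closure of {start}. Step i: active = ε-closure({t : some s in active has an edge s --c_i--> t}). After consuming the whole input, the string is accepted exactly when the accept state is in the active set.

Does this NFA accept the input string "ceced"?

start: ε-closure({0}) = {0,1,2,10}
'c' @ 1: {3,4,11}  (accept∈set)
'e' @ 2: {1,5,6,7,8,10}
'c' @ 3: {11}  (accept∈set)
'e' @ 4: {}  — dead — no transitions
rest 'd' ignored (set empty)
after full input: {}  (accept=11 not in)

Answer: REJECT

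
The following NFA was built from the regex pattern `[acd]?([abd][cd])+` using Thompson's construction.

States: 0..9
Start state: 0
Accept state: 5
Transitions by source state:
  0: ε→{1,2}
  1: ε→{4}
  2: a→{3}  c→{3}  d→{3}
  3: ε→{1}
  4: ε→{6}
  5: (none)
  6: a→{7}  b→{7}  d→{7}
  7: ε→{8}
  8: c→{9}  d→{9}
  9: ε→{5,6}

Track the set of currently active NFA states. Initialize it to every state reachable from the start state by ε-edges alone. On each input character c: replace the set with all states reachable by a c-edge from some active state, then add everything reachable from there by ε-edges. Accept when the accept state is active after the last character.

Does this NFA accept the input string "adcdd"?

initial (ε-close {0}): {0,1,2,4,6}
'a' @ 1: {1,3,4,6,7,8}
'd' @ 2: {5,6,7,8,9}  ✓accept
'c' @ 3: {5,6,9}  ✓accept
'd' @ 4: {7,8}
'd' @ 5: {5,6,9}  ✓accept
final: {5,6,9}; accept 5 in set

Answer: ACCEPT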